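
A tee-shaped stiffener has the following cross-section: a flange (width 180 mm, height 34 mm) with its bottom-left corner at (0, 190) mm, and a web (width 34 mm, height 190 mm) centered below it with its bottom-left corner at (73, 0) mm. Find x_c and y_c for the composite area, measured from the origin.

web: A = 34 × 190 = 6460.00, centroid at (90.00, 95.00).
flange: A = 180 × 34 = 6120.00, centroid at (90.00, 207.00).
ΣA = 12580.00 mm², ΣAx_c = 1132200.00 mm³, ΣAy_c = 1880540.00 mm³.
x_c = 1132200.00/12580.00 = 90.00 mm; y_c = 1880540.00/12580.00 = 149.49 mm.

x_c = 90.00 mm, y_c = 149.49 mm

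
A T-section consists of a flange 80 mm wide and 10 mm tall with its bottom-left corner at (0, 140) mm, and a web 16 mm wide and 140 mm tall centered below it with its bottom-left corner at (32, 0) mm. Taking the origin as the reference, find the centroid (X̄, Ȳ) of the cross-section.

X̄ = 40.00 mm, Ȳ = 89.74 mm

Part | A | x̄ᵢ | ȳᵢ | A·x̄ᵢ | A·ȳᵢ
web | 2240.00 | 40.00 | 70.00 | 89600.00 | 156800.00
flange | 800.00 | 40.00 | 145.00 | 32000.00 | 116000.00
Σ | 3040.00 |  |  | 121600.00 | 272800.00
X̄ = 121600.00 / 3040.00 = 40.00 mm
Ȳ = 272800.00 / 3040.00 = 89.74 mm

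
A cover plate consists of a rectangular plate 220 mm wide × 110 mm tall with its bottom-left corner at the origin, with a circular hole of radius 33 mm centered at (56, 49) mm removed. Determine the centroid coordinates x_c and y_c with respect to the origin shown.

x_c = 118.89 mm, y_c = 55.99 mm

plate: A = 220 × 110 = 24200.00, centroid at (110.00, 55.00).
hole: A = −π·33² = -3421.19, centroid at (56.00, 49.00).
ΣA = 20778.81 mm²
ΣAx_c = (24200.00)(110.00) + (-3421.19)(56.00) = 2470413.11 mm³
ΣAy_c = (24200.00)(55.00) + (-3421.19)(49.00) = 1163361.47 mm³
x_c = 2470413.11 / 20778.81 = 118.89 mm
y_c = 1163361.47 / 20778.81 = 55.99 mm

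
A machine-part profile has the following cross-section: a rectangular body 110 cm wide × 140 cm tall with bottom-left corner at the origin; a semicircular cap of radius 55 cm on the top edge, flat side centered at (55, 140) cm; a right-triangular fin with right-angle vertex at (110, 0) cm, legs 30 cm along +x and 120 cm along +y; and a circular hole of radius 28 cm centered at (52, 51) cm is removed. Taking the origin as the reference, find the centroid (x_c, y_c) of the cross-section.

Part | A | x̄ᵢ | ȳᵢ | A·x̄ᵢ | A·ȳᵢ
rectangular body | 15400.00 | 55.00 | 70.00 | 847000.00 | 1078000.00
semicircular top | 4751.66 | 55.00 | 163.34 | 261341.24 | 776148.91
triangular fin | 1800.00 | 120.00 | 40.00 | 216000.00 | 72000.00
hole | -2463.01 | 52.00 | 51.00 | -128076.45 | -125613.44
Σ | 19488.65 |  |  | 1196264.79 | 1800535.47
x_c = 1196264.79 / 19488.65 = 61.38 cm
y_c = 1800535.47 / 19488.65 = 92.39 cm

x_c = 61.38 cm, y_c = 92.39 cm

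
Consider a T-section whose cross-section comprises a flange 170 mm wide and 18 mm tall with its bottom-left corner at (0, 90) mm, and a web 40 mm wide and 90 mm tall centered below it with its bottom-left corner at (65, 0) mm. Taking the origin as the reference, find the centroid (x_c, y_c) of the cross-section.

web: A = 40 × 90 = 3600.00, centroid at (85.00, 45.00).
flange: A = 170 × 18 = 3060.00, centroid at (85.00, 99.00).
ΣA = 6660.00 mm²
ΣAx_c = (3600.00)(85.00) + (3060.00)(85.00) = 566100.00 mm³
ΣAy_c = (3600.00)(45.00) + (3060.00)(99.00) = 464940.00 mm³
x_c = 566100.00 / 6660.00 = 85.00 mm
y_c = 464940.00 / 6660.00 = 69.81 mm

x_c = 85.00 mm, y_c = 69.81 mm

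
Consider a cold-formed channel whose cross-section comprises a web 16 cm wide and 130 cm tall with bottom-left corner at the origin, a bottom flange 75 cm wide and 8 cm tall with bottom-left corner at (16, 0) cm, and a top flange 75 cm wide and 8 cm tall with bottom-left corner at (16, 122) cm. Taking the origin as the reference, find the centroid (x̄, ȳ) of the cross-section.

web: A = 16 × 130 = 2080.00, centroid at (8.00, 65.00).
bottom flange: A = 75 × 8 = 600.00, centroid at (53.50, 4.00).
top flange: A = 75 × 8 = 600.00, centroid at (53.50, 126.00).
ΣA = 3280.00 cm²
ΣAx̄ = (2080.00)(8.00) + (600.00)(53.50) + (600.00)(53.50) = 80840.00 cm³
ΣAȳ = (2080.00)(65.00) + (600.00)(4.00) + (600.00)(126.00) = 213200.00 cm³
x̄ = 80840.00 / 3280.00 = 24.65 cm
ȳ = 213200.00 / 3280.00 = 65.00 cm

x̄ = 24.65 cm, ȳ = 65.00 cm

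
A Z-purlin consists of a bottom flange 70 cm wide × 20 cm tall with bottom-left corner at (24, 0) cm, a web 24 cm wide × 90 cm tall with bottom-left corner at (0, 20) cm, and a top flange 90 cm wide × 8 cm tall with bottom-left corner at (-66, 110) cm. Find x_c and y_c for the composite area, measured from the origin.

bottom flange: A = 70 × 20 = 1400.00, centroid at (59.00, 10.00).
web: A = 24 × 90 = 2160.00, centroid at (12.00, 65.00).
top flange: A = 90 × 8 = 720.00, centroid at (-21.00, 114.00).
ΣA = 4280.00 cm², ΣAx_c = 93400.00 cm³, ΣAy_c = 236480.00 cm³.
x_c = 93400.00/4280.00 = 21.82 cm; y_c = 236480.00/4280.00 = 55.25 cm.

x_c = 21.82 cm, y_c = 55.25 cm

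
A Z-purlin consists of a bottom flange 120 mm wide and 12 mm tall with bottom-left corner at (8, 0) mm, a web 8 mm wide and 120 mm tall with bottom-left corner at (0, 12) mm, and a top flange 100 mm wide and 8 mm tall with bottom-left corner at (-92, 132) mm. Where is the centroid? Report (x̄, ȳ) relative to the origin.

bottom flange: A = 120 × 12 = 1440.00, centroid at (68.00, 6.00).
web: A = 8 × 120 = 960.00, centroid at (4.00, 72.00).
top flange: A = 100 × 8 = 800.00, centroid at (-42.00, 136.00).
ΣA = 3200.00 mm², ΣAx̄ = 68160.00 mm³, ΣAȳ = 186560.00 mm³.
x̄ = 68160.00/3200.00 = 21.30 mm; ȳ = 186560.00/3200.00 = 58.30 mm.

x̄ = 21.30 mm, ȳ = 58.30 mm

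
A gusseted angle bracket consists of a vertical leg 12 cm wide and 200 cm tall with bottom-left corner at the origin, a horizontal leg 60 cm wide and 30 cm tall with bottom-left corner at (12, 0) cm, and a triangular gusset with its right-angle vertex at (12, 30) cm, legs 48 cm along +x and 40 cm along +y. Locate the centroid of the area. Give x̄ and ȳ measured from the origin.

vertical leg: A = 12 × 200 = 2400.00, centroid at (6.00, 100.00).
horizontal leg: A = 60 × 30 = 1800.00, centroid at (42.00, 15.00).
gusset: A = ½·48·40 = 960.00, centroid at (28.00, 43.33).
ΣA = 5160.00 cm², ΣAx̄ = 116880.00 cm³, ΣAȳ = 308600.00 cm³.
x̄ = 116880.00/5160.00 = 22.65 cm; ȳ = 308600.00/5160.00 = 59.81 cm.

x̄ = 22.65 cm, ȳ = 59.81 cm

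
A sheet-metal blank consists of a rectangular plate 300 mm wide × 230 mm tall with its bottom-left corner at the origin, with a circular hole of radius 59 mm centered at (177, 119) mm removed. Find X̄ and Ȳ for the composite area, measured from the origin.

Part | A | x̄ᵢ | ȳᵢ | A·x̄ᵢ | A·ȳᵢ
plate | 69000.00 | 150.00 | 115.00 | 10350000.00 | 7935000.00
hole | -10935.88 | 177.00 | 119.00 | -1935651.47 | -1301370.20
Σ | 58064.12 |  |  | 8414348.53 | 6633629.80
X̄ = 8414348.53 / 58064.12 = 144.91 mm
Ȳ = 6633629.80 / 58064.12 = 114.25 mm

X̄ = 144.91 mm, Ȳ = 114.25 mm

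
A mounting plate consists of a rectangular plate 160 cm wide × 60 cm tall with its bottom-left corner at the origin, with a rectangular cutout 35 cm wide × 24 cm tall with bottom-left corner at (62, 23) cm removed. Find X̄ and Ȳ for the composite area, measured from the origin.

plate: A = 160 × 60 = 9600.00, centroid at (80.00, 30.00).
hole: A = −(35 × 24) = -840.00, centroid at (79.50, 35.00).
ΣA = 8760.00 cm²
ΣAX̄ = (9600.00)(80.00) + (-840.00)(79.50) = 701220.00 cm³
ΣAȲ = (9600.00)(30.00) + (-840.00)(35.00) = 258600.00 cm³
X̄ = 701220.00 / 8760.00 = 80.05 cm
Ȳ = 258600.00 / 8760.00 = 29.52 cm

X̄ = 80.05 cm, Ȳ = 29.52 cm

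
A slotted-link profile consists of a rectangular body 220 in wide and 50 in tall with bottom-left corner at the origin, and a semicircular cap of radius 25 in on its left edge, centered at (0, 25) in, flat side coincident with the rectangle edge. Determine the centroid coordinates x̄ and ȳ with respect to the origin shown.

x̄ = 100.12 in, ȳ = 25.00 in

rectangular body: A = 220 × 50 = 11000.00, centroid at (110.00, 25.00).
semicircular end: A = ½π·25² = 981.75, centroid at (-10.61, 25.00).
ΣA = 11981.75 in², ΣAx̄ = 1199583.33 in³, ΣAȳ = 299543.69 in³.
x̄ = 1199583.33/11981.75 = 100.12 in; ȳ = 299543.69/11981.75 = 25.00 in.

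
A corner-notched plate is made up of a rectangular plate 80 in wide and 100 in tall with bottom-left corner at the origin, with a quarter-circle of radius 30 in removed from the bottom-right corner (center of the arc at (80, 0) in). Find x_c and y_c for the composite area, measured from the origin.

x_c = 37.36 in, y_c = 53.61 in

plate: A = 80 × 100 = 8000.00, centroid at (40.00, 50.00).
removed quarter-circle: A = −¼π·30² = -706.86, centroid at (67.27, 12.73).
ΣA = 7293.14 in², ΣAx_c = 272451.33 in³, ΣAy_c = 391000.00 in³.
x_c = 272451.33/7293.14 = 37.36 in; y_c = 391000.00/7293.14 = 53.61 in.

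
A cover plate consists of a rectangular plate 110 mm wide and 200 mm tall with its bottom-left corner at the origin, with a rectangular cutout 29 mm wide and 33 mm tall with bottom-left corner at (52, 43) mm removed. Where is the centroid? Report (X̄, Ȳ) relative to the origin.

Part | A | x̄ᵢ | ȳᵢ | A·x̄ᵢ | A·ȳᵢ
plate | 22000.00 | 55.00 | 100.00 | 1210000.00 | 2200000.00
hole | -957.00 | 66.50 | 59.50 | -63640.50 | -56941.50
Σ | 21043.00 |  |  | 1146359.50 | 2143058.50
X̄ = 1146359.50 / 21043.00 = 54.48 mm
Ȳ = 2143058.50 / 21043.00 = 101.84 mm

X̄ = 54.48 mm, Ȳ = 101.84 mm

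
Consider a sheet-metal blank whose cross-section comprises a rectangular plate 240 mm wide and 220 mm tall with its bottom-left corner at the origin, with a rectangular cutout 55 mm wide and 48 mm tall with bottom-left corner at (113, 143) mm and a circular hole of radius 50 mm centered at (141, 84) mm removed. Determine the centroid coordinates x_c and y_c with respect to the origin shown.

x_c = 114.82 mm, y_c = 111.27 mm

plate: A = 240 × 220 = 52800.00, centroid at (120.00, 110.00).
hole 1: A = −(55 × 48) = -2640.00, centroid at (140.50, 167.00).
hole 2: A = −π·50² = -7853.98, centroid at (141.00, 84.00).
ΣA = 42306.02 mm², ΣAx_c = 4857668.59 mm³, ΣAy_c = 4707385.54 mm³.
x_c = 4857668.59/42306.02 = 114.82 mm; y_c = 4707385.54/42306.02 = 111.27 mm.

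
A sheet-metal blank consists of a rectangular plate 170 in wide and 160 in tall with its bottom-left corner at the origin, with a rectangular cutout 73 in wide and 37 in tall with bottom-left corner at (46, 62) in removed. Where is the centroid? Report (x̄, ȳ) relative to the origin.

Part | A | x̄ᵢ | ȳᵢ | A·x̄ᵢ | A·ȳᵢ
plate | 27200.00 | 85.00 | 80.00 | 2312000.00 | 2176000.00
hole | -2701.00 | 82.50 | 80.50 | -222832.50 | -217430.50
Σ | 24499.00 |  |  | 2089167.50 | 1958569.50
x̄ = 2089167.50 / 24499.00 = 85.28 in
ȳ = 1958569.50 / 24499.00 = 79.94 in

x̄ = 85.28 in, ȳ = 79.94 in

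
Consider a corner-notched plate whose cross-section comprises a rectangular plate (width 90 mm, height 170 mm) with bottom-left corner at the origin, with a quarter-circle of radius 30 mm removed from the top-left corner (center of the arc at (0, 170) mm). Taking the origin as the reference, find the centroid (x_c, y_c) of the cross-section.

x_c = 46.56 mm, y_c = 81.50 mm

plate: A = 90 × 170 = 15300.00, centroid at (45.00, 85.00).
removed quarter-circle: A = −¼π·30² = -706.86, centroid at (12.73, 157.27).
ΣA = 14593.14 mm²
ΣAx_c = (15300.00)(45.00) + (-706.86)(12.73) = 679500.00 mm³
ΣAy_c = (15300.00)(85.00) + (-706.86)(157.27) = 1189334.08 mm³
x_c = 679500.00 / 14593.14 = 46.56 mm
y_c = 1189334.08 / 14593.14 = 81.50 mm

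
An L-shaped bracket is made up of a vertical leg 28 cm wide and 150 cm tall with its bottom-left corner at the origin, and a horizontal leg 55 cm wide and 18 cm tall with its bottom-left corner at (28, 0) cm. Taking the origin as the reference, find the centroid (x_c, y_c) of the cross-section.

Part | A | x̄ᵢ | ȳᵢ | A·x̄ᵢ | A·ȳᵢ
vertical leg | 4200.00 | 14.00 | 75.00 | 58800.00 | 315000.00
horizontal leg | 990.00 | 55.50 | 9.00 | 54945.00 | 8910.00
Σ | 5190.00 |  |  | 113745.00 | 323910.00
x_c = 113745.00 / 5190.00 = 21.92 cm
y_c = 323910.00 / 5190.00 = 62.41 cm

x_c = 21.92 cm, y_c = 62.41 cm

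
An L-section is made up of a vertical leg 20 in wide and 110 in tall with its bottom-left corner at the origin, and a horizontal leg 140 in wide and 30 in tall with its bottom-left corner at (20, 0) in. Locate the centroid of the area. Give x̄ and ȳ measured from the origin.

x̄ = 62.50 in, ȳ = 28.75 in

vertical leg: A = 20 × 110 = 2200.00, centroid at (10.00, 55.00).
horizontal leg: A = 140 × 30 = 4200.00, centroid at (90.00, 15.00).
ΣA = 6400.00 in², ΣAx̄ = 400000.00 in³, ΣAȳ = 184000.00 in³.
x̄ = 400000.00/6400.00 = 62.50 in; ȳ = 184000.00/6400.00 = 28.75 in.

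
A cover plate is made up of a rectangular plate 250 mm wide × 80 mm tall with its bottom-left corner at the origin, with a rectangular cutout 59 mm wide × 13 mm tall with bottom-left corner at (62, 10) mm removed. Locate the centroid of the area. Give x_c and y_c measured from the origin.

x_c = 126.34 mm, y_c = 40.94 mm

plate: A = 250 × 80 = 20000.00, centroid at (125.00, 40.00).
hole: A = −(59 × 13) = -767.00, centroid at (91.50, 16.50).
ΣA = 19233.00 mm²
ΣAx_c = (20000.00)(125.00) + (-767.00)(91.50) = 2429819.50 mm³
ΣAy_c = (20000.00)(40.00) + (-767.00)(16.50) = 787344.50 mm³
x_c = 2429819.50 / 19233.00 = 126.34 mm
y_c = 787344.50 / 19233.00 = 40.94 mm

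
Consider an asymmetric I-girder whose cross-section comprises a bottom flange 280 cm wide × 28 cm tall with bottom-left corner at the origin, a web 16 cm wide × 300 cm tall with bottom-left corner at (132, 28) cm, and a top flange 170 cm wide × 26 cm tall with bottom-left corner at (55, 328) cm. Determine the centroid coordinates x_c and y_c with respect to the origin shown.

x_c = 140.00 cm, y_c = 144.86 cm

Part | A | x̄ᵢ | ȳᵢ | A·x̄ᵢ | A·ȳᵢ
bottom flange | 7840.00 | 140.00 | 14.00 | 1097600.00 | 109760.00
web | 4800.00 | 140.00 | 178.00 | 672000.00 | 854400.00
top flange | 4420.00 | 140.00 | 341.00 | 618800.00 | 1507220.00
Σ | 17060.00 |  |  | 2388400.00 | 2471380.00
x_c = 2388400.00 / 17060.00 = 140.00 cm
y_c = 2471380.00 / 17060.00 = 144.86 cm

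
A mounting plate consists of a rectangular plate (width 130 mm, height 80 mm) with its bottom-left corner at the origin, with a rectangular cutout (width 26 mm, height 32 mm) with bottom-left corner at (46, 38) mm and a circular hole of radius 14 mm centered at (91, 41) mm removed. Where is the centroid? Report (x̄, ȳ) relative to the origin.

x̄ = 63.77 mm, ȳ = 38.63 mm

plate: A = 130 × 80 = 10400.00, centroid at (65.00, 40.00).
hole 1: A = −(26 × 32) = -832.00, centroid at (59.00, 54.00).
hole 2: A = −π·14² = -615.75, centroid at (91.00, 41.00).
ΣA = 8952.25 mm²
ΣAx̄ = (10400.00)(65.00) + (-832.00)(59.00) + (-615.75)(91.00) = 570878.55 mm³
ΣAȳ = (10400.00)(40.00) + (-832.00)(54.00) + (-615.75)(41.00) = 345826.16 mm³
x̄ = 570878.55 / 8952.25 = 63.77 mm
ȳ = 345826.16 / 8952.25 = 38.63 mm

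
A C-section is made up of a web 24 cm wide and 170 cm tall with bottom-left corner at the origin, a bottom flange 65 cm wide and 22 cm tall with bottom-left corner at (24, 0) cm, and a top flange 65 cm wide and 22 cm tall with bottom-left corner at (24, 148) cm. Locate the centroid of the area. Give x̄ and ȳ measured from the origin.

Part | A | x̄ᵢ | ȳᵢ | A·x̄ᵢ | A·ȳᵢ
web | 4080.00 | 12.00 | 85.00 | 48960.00 | 346800.00
bottom flange | 1430.00 | 56.50 | 11.00 | 80795.00 | 15730.00
top flange | 1430.00 | 56.50 | 159.00 | 80795.00 | 227370.00
Σ | 6940.00 |  |  | 210550.00 | 589900.00
x̄ = 210550.00 / 6940.00 = 30.34 cm
ȳ = 589900.00 / 6940.00 = 85.00 cm

x̄ = 30.34 cm, ȳ = 85.00 cm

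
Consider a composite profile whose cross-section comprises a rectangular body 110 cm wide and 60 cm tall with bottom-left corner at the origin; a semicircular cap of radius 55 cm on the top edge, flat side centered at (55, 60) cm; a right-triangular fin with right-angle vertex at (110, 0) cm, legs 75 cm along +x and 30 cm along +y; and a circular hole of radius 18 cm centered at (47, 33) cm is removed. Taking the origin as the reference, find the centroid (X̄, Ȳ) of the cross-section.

X̄ = 63.56 cm, Ȳ = 49.89 cm

rectangular body: A = 110 × 60 = 6600.00, centroid at (55.00, 30.00).
semicircular top: A = ½π·55² = 4751.66, centroid at (55.00, 83.34).
triangular fin: A = ½·75·30 = 1125.00, centroid at (135.00, 10.00).
hole: A = −π·18² = -1017.88, centroid at (47.00, 33.00).
ΣA = 11458.78 cm², ΣAX̄ = 728376.07 cm³, ΣAȲ = 571676.29 cm³.
X̄ = 728376.07/11458.78 = 63.56 cm; Ȳ = 571676.29/11458.78 = 49.89 cm.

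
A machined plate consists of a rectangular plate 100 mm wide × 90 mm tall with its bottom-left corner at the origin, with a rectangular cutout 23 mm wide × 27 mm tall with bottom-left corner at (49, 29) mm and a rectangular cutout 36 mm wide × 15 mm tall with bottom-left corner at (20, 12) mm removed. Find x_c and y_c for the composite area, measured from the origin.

Part | A | x̄ᵢ | ȳᵢ | A·x̄ᵢ | A·ȳᵢ
plate | 9000.00 | 50.00 | 45.00 | 450000.00 | 405000.00
hole 1 | -621.00 | 60.50 | 42.50 | -37570.50 | -26392.50
hole 2 | -540.00 | 38.00 | 19.50 | -20520.00 | -10530.00
Σ | 7839.00 |  |  | 391909.50 | 368077.50
x_c = 391909.50 / 7839.00 = 49.99 mm
y_c = 368077.50 / 7839.00 = 46.95 mm

x_c = 49.99 mm, y_c = 46.95 mm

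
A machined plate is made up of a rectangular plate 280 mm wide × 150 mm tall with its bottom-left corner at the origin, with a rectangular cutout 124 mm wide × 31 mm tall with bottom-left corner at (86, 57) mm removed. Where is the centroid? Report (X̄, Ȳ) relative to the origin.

X̄ = 139.19 mm, Ȳ = 75.25 mm

plate: A = 280 × 150 = 42000.00, centroid at (140.00, 75.00).
hole: A = −(124 × 31) = -3844.00, centroid at (148.00, 72.50).
ΣA = 38156.00 mm², ΣAX̄ = 5311088.00 mm³, ΣAȲ = 2871310.00 mm³.
X̄ = 5311088.00/38156.00 = 139.19 mm; Ȳ = 2871310.00/38156.00 = 75.25 mm.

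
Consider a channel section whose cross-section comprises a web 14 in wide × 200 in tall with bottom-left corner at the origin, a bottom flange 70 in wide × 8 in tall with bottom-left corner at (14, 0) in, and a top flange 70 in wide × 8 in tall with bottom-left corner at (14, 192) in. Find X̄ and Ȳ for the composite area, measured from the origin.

Part | A | x̄ᵢ | ȳᵢ | A·x̄ᵢ | A·ȳᵢ
web | 2800.00 | 7.00 | 100.00 | 19600.00 | 280000.00
bottom flange | 560.00 | 49.00 | 4.00 | 27440.00 | 2240.00
top flange | 560.00 | 49.00 | 196.00 | 27440.00 | 109760.00
Σ | 3920.00 |  |  | 74480.00 | 392000.00
X̄ = 74480.00 / 3920.00 = 19.00 in
Ȳ = 392000.00 / 3920.00 = 100.00 in

X̄ = 19.00 in, Ȳ = 100.00 in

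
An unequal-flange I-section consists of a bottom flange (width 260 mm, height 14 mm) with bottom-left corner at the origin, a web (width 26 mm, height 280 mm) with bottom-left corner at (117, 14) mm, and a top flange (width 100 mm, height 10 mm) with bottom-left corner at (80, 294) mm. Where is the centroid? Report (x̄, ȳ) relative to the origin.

x̄ = 130.00 mm, ȳ = 121.28 mm

bottom flange: A = 260 × 14 = 3640.00, centroid at (130.00, 7.00).
web: A = 26 × 280 = 7280.00, centroid at (130.00, 154.00).
top flange: A = 100 × 10 = 1000.00, centroid at (130.00, 299.00).
ΣA = 11920.00 mm²
ΣAx̄ = (3640.00)(130.00) + (7280.00)(130.00) + (1000.00)(130.00) = 1549600.00 mm³
ΣAȳ = (3640.00)(7.00) + (7280.00)(154.00) + (1000.00)(299.00) = 1445600.00 mm³
x̄ = 1549600.00 / 11920.00 = 130.00 mm
ȳ = 1445600.00 / 11920.00 = 121.28 mm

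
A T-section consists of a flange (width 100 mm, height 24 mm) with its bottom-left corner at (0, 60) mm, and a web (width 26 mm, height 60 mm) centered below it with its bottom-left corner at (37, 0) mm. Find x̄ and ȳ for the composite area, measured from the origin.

x̄ = 50.00 mm, ȳ = 55.45 mm

Part | A | x̄ᵢ | ȳᵢ | A·x̄ᵢ | A·ȳᵢ
web | 1560.00 | 50.00 | 30.00 | 78000.00 | 46800.00
flange | 2400.00 | 50.00 | 72.00 | 120000.00 | 172800.00
Σ | 3960.00 |  |  | 198000.00 | 219600.00
x̄ = 198000.00 / 3960.00 = 50.00 mm
ȳ = 219600.00 / 3960.00 = 55.45 mm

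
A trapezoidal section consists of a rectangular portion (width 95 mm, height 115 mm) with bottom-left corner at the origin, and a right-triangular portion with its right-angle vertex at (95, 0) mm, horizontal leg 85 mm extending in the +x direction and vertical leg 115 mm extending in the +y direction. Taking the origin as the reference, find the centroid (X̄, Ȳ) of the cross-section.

X̄ = 70.94 mm, Ȳ = 51.58 mm

rectangular portion: A = 95 × 115 = 10925.00, centroid at (47.50, 57.50).
triangular portion: A = ½·85·115 = 4887.50, centroid at (123.33, 38.33).
ΣA = 15812.50 mm², ΣAX̄ = 1121729.17 mm³, ΣAȲ = 815541.67 mm³.
X̄ = 1121729.17/15812.50 = 70.94 mm; Ȳ = 815541.67/15812.50 = 51.58 mm.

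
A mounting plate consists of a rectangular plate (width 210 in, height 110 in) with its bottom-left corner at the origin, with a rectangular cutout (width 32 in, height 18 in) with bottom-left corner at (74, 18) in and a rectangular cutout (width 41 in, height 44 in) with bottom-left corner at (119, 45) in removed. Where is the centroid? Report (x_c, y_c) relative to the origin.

Part | A | x̄ᵢ | ȳᵢ | A·x̄ᵢ | A·ȳᵢ
plate | 23100.00 | 105.00 | 55.00 | 2425500.00 | 1270500.00
hole 1 | -576.00 | 90.00 | 27.00 | -51840.00 | -15552.00
hole 2 | -1804.00 | 139.50 | 67.00 | -251658.00 | -120868.00
Σ | 20720.00 |  |  | 2122002.00 | 1134080.00
x_c = 2122002.00 / 20720.00 = 102.41 in
y_c = 1134080.00 / 20720.00 = 54.73 in

x_c = 102.41 in, y_c = 54.73 in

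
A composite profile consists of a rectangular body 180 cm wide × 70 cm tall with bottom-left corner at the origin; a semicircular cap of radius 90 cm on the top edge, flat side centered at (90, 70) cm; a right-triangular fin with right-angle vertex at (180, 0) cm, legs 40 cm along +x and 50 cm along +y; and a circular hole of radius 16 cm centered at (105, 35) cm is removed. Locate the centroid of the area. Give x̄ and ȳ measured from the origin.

rectangular body: A = 180 × 70 = 12600.00, centroid at (90.00, 35.00).
semicircular top: A = ½π·90² = 12723.45, centroid at (90.00, 108.20).
triangular fin: A = ½·40·50 = 1000.00, centroid at (193.33, 16.67).
hole: A = −π·16² = -804.25, centroid at (105.00, 35.00).
ΣA = 25519.20 cm²
ΣAx̄ = (12600.00)(90.00) + (12723.45)(90.00) + (1000.00)(193.33) + (-804.25)(105.00) = 2387997.85 cm³
ΣAȳ = (12600.00)(35.00) + (12723.45)(108.20) + (1000.00)(16.67) + (-804.25)(35.00) = 1806159.51 cm³
x̄ = 2387997.85 / 25519.20 = 93.58 cm
ȳ = 1806159.51 / 25519.20 = 70.78 cm

x̄ = 93.58 cm, ȳ = 70.78 cm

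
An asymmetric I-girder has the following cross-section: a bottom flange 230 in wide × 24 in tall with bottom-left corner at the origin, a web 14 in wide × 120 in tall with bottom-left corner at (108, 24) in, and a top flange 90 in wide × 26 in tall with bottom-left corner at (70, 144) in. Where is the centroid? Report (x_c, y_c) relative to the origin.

bottom flange: A = 230 × 24 = 5520.00, centroid at (115.00, 12.00).
web: A = 14 × 120 = 1680.00, centroid at (115.00, 84.00).
top flange: A = 90 × 26 = 2340.00, centroid at (115.00, 157.00).
ΣA = 9540.00 in², ΣAx_c = 1097100.00 in³, ΣAy_c = 574740.00 in³.
x_c = 1097100.00/9540.00 = 115.00 in; y_c = 574740.00/9540.00 = 60.25 in.

x_c = 115.00 in, y_c = 60.25 in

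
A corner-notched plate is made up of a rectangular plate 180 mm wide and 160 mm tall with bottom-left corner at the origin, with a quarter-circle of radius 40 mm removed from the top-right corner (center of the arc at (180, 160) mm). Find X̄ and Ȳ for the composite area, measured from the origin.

plate: A = 180 × 160 = 28800.00, centroid at (90.00, 80.00).
removed quarter-circle: A = −¼π·40² = -1256.64, centroid at (163.02, 143.02).
ΣA = 27543.36 mm², ΣAX̄ = 2387138.66 mm³, ΣAȲ = 2124271.40 mm³.
X̄ = 2387138.66/27543.36 = 86.67 mm; Ȳ = 2124271.40/27543.36 = 77.12 mm.

X̄ = 86.67 mm, Ȳ = 77.12 mm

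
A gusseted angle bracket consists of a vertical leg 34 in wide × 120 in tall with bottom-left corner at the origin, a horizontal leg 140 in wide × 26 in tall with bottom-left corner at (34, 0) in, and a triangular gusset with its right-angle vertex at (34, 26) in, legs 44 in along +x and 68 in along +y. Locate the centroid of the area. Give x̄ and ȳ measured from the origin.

Part | A | x̄ᵢ | ȳᵢ | A·x̄ᵢ | A·ȳᵢ
vertical leg | 4080.00 | 17.00 | 60.00 | 69360.00 | 244800.00
horizontal leg | 3640.00 | 104.00 | 13.00 | 378560.00 | 47320.00
gusset | 1496.00 | 48.67 | 48.67 | 72805.33 | 72805.33
Σ | 9216.00 |  |  | 520725.33 | 364925.33
x̄ = 520725.33 / 9216.00 = 56.50 in
ȳ = 364925.33 / 9216.00 = 39.60 in

x̄ = 56.50 in, ȳ = 39.60 in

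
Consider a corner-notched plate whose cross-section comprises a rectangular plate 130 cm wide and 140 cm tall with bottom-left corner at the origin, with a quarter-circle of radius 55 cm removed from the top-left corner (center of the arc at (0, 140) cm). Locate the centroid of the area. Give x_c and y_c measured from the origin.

plate: A = 130 × 140 = 18200.00, centroid at (65.00, 70.00).
removed quarter-circle: A = −¼π·55² = -2375.83, centroid at (23.34, 116.66).
ΣA = 15824.17 cm², ΣAx_c = 1127541.67 cm³, ΣAy_c = 996842.21 cm³.
x_c = 1127541.67/15824.17 = 71.25 cm; y_c = 996842.21/15824.17 = 62.99 cm.

x_c = 71.25 cm, y_c = 62.99 cm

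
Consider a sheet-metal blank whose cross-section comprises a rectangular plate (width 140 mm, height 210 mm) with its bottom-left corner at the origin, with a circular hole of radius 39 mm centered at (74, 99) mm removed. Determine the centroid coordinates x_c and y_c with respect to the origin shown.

x_c = 69.22 mm, y_c = 106.16 mm

plate: A = 140 × 210 = 29400.00, centroid at (70.00, 105.00).
hole: A = −π·39² = -4778.36, centroid at (74.00, 99.00).
ΣA = 24621.64 mm²
ΣAx_c = (29400.00)(70.00) + (-4778.36)(74.00) = 1704401.18 mm³
ΣAy_c = (29400.00)(105.00) + (-4778.36)(99.00) = 2613942.12 mm³
x_c = 1704401.18 / 24621.64 = 69.22 mm
y_c = 2613942.12 / 24621.64 = 106.16 mm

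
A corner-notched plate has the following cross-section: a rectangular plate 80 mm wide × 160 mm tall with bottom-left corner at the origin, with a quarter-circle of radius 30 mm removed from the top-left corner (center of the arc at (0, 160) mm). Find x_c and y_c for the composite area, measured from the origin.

x_c = 41.59 mm, y_c = 76.07 mm

plate: A = 80 × 160 = 12800.00, centroid at (40.00, 80.00).
removed quarter-circle: A = −¼π·30² = -706.86, centroid at (12.73, 147.27).
ΣA = 12093.14 mm², ΣAx_c = 503000.00 mm³, ΣAy_c = 919902.66 mm³.
x_c = 503000.00/12093.14 = 41.59 mm; y_c = 919902.66/12093.14 = 76.07 mm.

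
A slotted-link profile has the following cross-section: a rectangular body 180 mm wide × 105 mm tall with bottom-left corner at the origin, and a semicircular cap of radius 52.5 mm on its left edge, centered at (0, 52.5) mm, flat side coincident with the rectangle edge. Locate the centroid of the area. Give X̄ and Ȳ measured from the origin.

rectangular body: A = 180 × 105 = 18900.00, centroid at (90.00, 52.50).
semicircular end: A = ½π·52.5² = 4329.51, centroid at (-22.28, 52.50).
ΣA = 23229.51 mm², ΣAX̄ = 1604531.25 mm³, ΣAȲ = 1219549.14 mm³.
X̄ = 1604531.25/23229.51 = 69.07 mm; Ȳ = 1219549.14/23229.51 = 52.50 mm.

X̄ = 69.07 mm, Ȳ = 52.50 mm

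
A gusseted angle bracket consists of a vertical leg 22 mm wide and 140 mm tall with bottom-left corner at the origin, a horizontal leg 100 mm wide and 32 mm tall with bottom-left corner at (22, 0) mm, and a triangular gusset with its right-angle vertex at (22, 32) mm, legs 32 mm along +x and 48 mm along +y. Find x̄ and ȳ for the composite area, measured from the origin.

Part | A | x̄ᵢ | ȳᵢ | A·x̄ᵢ | A·ȳᵢ
vertical leg | 3080.00 | 11.00 | 70.00 | 33880.00 | 215600.00
horizontal leg | 3200.00 | 72.00 | 16.00 | 230400.00 | 51200.00
gusset | 768.00 | 32.67 | 48.00 | 25088.00 | 36864.00
Σ | 7048.00 |  |  | 289368.00 | 303664.00
x̄ = 289368.00 / 7048.00 = 41.06 mm
ȳ = 303664.00 / 7048.00 = 43.09 mm

x̄ = 41.06 mm, ȳ = 43.09 mm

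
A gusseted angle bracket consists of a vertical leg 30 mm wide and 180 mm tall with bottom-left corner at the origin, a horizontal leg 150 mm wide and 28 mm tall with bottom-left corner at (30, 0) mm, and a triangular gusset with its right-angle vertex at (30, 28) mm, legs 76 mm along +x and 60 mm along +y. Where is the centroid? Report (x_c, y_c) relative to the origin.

vertical leg: A = 30 × 180 = 5400.00, centroid at (15.00, 90.00).
horizontal leg: A = 150 × 28 = 4200.00, centroid at (105.00, 14.00).
gusset: A = ½·76·60 = 2280.00, centroid at (55.33, 48.00).
ΣA = 11880.00 mm²
ΣAx_c = (5400.00)(15.00) + (4200.00)(105.00) + (2280.00)(55.33) = 648160.00 mm³
ΣAy_c = (5400.00)(90.00) + (4200.00)(14.00) + (2280.00)(48.00) = 654240.00 mm³
x_c = 648160.00 / 11880.00 = 54.56 mm
y_c = 654240.00 / 11880.00 = 55.07 mm

x_c = 54.56 mm, y_c = 55.07 mm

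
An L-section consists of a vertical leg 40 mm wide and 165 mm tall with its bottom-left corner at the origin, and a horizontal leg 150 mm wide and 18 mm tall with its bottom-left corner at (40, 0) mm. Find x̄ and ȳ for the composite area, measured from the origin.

Part | A | x̄ᵢ | ȳᵢ | A·x̄ᵢ | A·ȳᵢ
vertical leg | 6600.00 | 20.00 | 82.50 | 132000.00 | 544500.00
horizontal leg | 2700.00 | 115.00 | 9.00 | 310500.00 | 24300.00
Σ | 9300.00 |  |  | 442500.00 | 568800.00
x̄ = 442500.00 / 9300.00 = 47.58 mm
ȳ = 568800.00 / 9300.00 = 61.16 mm

x̄ = 47.58 mm, ȳ = 61.16 mm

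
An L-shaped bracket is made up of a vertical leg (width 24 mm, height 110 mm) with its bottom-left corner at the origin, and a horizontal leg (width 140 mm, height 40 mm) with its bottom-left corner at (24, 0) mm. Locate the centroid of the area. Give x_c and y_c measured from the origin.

x_c = 67.73 mm, y_c = 31.21 mm

vertical leg: A = 24 × 110 = 2640.00, centroid at (12.00, 55.00).
horizontal leg: A = 140 × 40 = 5600.00, centroid at (94.00, 20.00).
ΣA = 8240.00 mm²
ΣAx_c = (2640.00)(12.00) + (5600.00)(94.00) = 558080.00 mm³
ΣAy_c = (2640.00)(55.00) + (5600.00)(20.00) = 257200.00 mm³
x_c = 558080.00 / 8240.00 = 67.73 mm
y_c = 257200.00 / 8240.00 = 31.21 mm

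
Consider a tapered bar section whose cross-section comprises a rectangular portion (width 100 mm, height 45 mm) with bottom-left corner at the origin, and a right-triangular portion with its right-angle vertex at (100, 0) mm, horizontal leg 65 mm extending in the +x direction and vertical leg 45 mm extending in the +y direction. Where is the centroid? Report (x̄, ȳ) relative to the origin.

x̄ = 67.58 mm, ȳ = 20.66 mm

rectangular portion: A = 100 × 45 = 4500.00, centroid at (50.00, 22.50).
triangular portion: A = ½·65·45 = 1462.50, centroid at (121.67, 15.00).
ΣA = 5962.50 mm², ΣAx̄ = 402937.50 mm³, ΣAȳ = 123187.50 mm³.
x̄ = 402937.50/5962.50 = 67.58 mm; ȳ = 123187.50/5962.50 = 20.66 mm.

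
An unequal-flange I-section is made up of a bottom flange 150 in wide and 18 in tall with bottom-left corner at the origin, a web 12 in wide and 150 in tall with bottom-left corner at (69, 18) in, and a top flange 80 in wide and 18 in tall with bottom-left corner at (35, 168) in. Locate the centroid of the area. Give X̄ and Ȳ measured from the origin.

bottom flange: A = 150 × 18 = 2700.00, centroid at (75.00, 9.00).
web: A = 12 × 150 = 1800.00, centroid at (75.00, 93.00).
top flange: A = 80 × 18 = 1440.00, centroid at (75.00, 177.00).
ΣA = 5940.00 in², ΣAX̄ = 445500.00 in³, ΣAȲ = 446580.00 in³.
X̄ = 445500.00/5940.00 = 75.00 in; Ȳ = 446580.00/5940.00 = 75.18 in.

X̄ = 75.00 in, Ȳ = 75.18 in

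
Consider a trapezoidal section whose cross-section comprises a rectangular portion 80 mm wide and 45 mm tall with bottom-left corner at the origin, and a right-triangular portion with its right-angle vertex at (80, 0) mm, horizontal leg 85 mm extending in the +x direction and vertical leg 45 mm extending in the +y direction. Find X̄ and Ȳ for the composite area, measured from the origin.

X̄ = 63.71 mm, Ȳ = 19.90 mm

rectangular portion: A = 80 × 45 = 3600.00, centroid at (40.00, 22.50).
triangular portion: A = ½·85·45 = 1912.50, centroid at (108.33, 15.00).
ΣA = 5512.50 mm², ΣAX̄ = 351187.50 mm³, ΣAȲ = 109687.50 mm³.
X̄ = 351187.50/5512.50 = 63.71 mm; Ȳ = 109687.50/5512.50 = 19.90 mm.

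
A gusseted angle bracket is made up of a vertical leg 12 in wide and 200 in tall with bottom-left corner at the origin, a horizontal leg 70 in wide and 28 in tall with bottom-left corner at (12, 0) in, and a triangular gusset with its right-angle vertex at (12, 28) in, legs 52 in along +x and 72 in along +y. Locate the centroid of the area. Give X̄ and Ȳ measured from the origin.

X̄ = 25.90 in, Ȳ = 58.53 in

vertical leg: A = 12 × 200 = 2400.00, centroid at (6.00, 100.00).
horizontal leg: A = 70 × 28 = 1960.00, centroid at (47.00, 14.00).
gusset: A = ½·52·72 = 1872.00, centroid at (29.33, 52.00).
ΣA = 6232.00 in², ΣAX̄ = 161432.00 in³, ΣAȲ = 364784.00 in³.
X̄ = 161432.00/6232.00 = 25.90 in; Ȳ = 364784.00/6232.00 = 58.53 in.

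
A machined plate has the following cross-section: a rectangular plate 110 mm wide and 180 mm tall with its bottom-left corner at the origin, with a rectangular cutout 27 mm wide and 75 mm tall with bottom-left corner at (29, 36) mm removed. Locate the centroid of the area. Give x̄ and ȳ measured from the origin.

plate: A = 110 × 180 = 19800.00, centroid at (55.00, 90.00).
hole: A = −(27 × 75) = -2025.00, centroid at (42.50, 73.50).
ΣA = 17775.00 mm², ΣAx̄ = 1002937.50 mm³, ΣAȳ = 1633162.50 mm³.
x̄ = 1002937.50/17775.00 = 56.42 mm; ȳ = 1633162.50/17775.00 = 91.88 mm.

x̄ = 56.42 mm, ȳ = 91.88 mm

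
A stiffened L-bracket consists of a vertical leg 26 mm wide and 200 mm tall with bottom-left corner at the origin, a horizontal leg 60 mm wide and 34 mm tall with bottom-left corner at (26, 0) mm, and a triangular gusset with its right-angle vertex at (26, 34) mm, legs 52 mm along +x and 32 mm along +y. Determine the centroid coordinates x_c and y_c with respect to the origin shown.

x_c = 26.99 mm, y_c = 73.32 mm

vertical leg: A = 26 × 200 = 5200.00, centroid at (13.00, 100.00).
horizontal leg: A = 60 × 34 = 2040.00, centroid at (56.00, 17.00).
gusset: A = ½·52·32 = 832.00, centroid at (43.33, 44.67).
ΣA = 8072.00 mm², ΣAx_c = 217893.33 mm³, ΣAy_c = 591842.67 mm³.
x_c = 217893.33/8072.00 = 26.99 mm; y_c = 591842.67/8072.00 = 73.32 mm.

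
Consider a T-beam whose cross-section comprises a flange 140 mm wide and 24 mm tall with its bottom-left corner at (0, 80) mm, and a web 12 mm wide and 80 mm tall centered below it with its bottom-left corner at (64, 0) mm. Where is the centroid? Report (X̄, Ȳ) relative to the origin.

Part | A | x̄ᵢ | ȳᵢ | A·x̄ᵢ | A·ȳᵢ
web | 960.00 | 70.00 | 40.00 | 67200.00 | 38400.00
flange | 3360.00 | 70.00 | 92.00 | 235200.00 | 309120.00
Σ | 4320.00 |  |  | 302400.00 | 347520.00
X̄ = 302400.00 / 4320.00 = 70.00 mm
Ȳ = 347520.00 / 4320.00 = 80.44 mm

X̄ = 70.00 mm, Ȳ = 80.44 mm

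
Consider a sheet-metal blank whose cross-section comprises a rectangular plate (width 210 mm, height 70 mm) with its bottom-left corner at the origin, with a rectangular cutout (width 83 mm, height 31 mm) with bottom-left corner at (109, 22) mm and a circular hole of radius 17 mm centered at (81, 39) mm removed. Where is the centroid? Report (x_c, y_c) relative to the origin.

x_c = 96.51 mm, y_c = 34.10 mm

Part | A | x̄ᵢ | ȳᵢ | A·x̄ᵢ | A·ȳᵢ
plate | 14700.00 | 105.00 | 35.00 | 1543500.00 | 514500.00
hole 1 | -2573.00 | 150.50 | 37.50 | -387236.50 | -96487.50
hole 2 | -907.92 | 81.00 | 39.00 | -73541.54 | -35408.89
Σ | 11219.08 |  |  | 1082721.96 | 382603.61
x_c = 1082721.96 / 11219.08 = 96.51 mm
y_c = 382603.61 / 11219.08 = 34.10 mm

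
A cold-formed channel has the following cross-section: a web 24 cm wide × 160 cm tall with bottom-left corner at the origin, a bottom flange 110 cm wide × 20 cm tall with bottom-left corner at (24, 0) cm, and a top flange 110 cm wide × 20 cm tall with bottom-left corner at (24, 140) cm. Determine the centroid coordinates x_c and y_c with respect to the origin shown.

x_c = 47.78 cm, y_c = 80.00 cm

web: A = 24 × 160 = 3840.00, centroid at (12.00, 80.00).
bottom flange: A = 110 × 20 = 2200.00, centroid at (79.00, 10.00).
top flange: A = 110 × 20 = 2200.00, centroid at (79.00, 150.00).
ΣA = 8240.00 cm²
ΣAx_c = (3840.00)(12.00) + (2200.00)(79.00) + (2200.00)(79.00) = 393680.00 cm³
ΣAy_c = (3840.00)(80.00) + (2200.00)(10.00) + (2200.00)(150.00) = 659200.00 cm³
x_c = 393680.00 / 8240.00 = 47.78 cm
y_c = 659200.00 / 8240.00 = 80.00 cm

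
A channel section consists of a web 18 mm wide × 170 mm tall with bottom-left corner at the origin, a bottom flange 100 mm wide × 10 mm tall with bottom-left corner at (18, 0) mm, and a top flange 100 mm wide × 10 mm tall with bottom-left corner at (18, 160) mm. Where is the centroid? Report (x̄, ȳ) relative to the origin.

Part | A | x̄ᵢ | ȳᵢ | A·x̄ᵢ | A·ȳᵢ
web | 3060.00 | 9.00 | 85.00 | 27540.00 | 260100.00
bottom flange | 1000.00 | 68.00 | 5.00 | 68000.00 | 5000.00
top flange | 1000.00 | 68.00 | 165.00 | 68000.00 | 165000.00
Σ | 5060.00 |  |  | 163540.00 | 430100.00
x̄ = 163540.00 / 5060.00 = 32.32 mm
ȳ = 430100.00 / 5060.00 = 85.00 mm

x̄ = 32.32 mm, ȳ = 85.00 mm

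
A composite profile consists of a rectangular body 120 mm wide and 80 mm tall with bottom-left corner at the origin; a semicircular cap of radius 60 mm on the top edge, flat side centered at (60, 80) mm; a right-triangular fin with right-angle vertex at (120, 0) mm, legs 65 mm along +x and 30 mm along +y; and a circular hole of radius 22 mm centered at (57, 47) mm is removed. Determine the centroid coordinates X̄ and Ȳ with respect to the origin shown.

X̄ = 65.72 mm, Ȳ = 62.46 mm

rectangular body: A = 120 × 80 = 9600.00, centroid at (60.00, 40.00).
semicircular top: A = ½π·60² = 5654.87, centroid at (60.00, 105.46).
triangular fin: A = ½·65·30 = 975.00, centroid at (141.67, 10.00).
hole: A = −π·22² = -1520.53, centroid at (57.00, 47.00).
ΣA = 14709.34 mm², ΣAX̄ = 966746.75 mm³, ΣAȲ = 918674.39 mm³.
X̄ = 966746.75/14709.34 = 65.72 mm; Ȳ = 918674.39/14709.34 = 62.46 mm.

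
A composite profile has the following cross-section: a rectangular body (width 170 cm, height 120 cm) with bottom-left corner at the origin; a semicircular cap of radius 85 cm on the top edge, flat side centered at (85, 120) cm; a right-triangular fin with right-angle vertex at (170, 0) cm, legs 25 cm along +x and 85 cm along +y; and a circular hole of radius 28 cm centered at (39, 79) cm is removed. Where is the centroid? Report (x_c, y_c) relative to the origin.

x_c = 92.00 cm, y_c = 93.28 cm

Part | A | x̄ᵢ | ȳᵢ | A·x̄ᵢ | A·ȳᵢ
rectangular body | 20400.00 | 85.00 | 60.00 | 1734000.00 | 1224000.00
semicircular top | 11349.00 | 85.00 | 156.08 | 964665.29 | 1771297.08
triangular fin | 1062.50 | 178.33 | 28.33 | 189479.17 | 30104.17
hole | -2463.01 | 39.00 | 79.00 | -96057.34 | -194577.68
Σ | 30348.49 |  |  | 2792087.12 | 2830823.57
x_c = 2792087.12 / 30348.49 = 92.00 cm
y_c = 2830823.57 / 30348.49 = 93.28 cm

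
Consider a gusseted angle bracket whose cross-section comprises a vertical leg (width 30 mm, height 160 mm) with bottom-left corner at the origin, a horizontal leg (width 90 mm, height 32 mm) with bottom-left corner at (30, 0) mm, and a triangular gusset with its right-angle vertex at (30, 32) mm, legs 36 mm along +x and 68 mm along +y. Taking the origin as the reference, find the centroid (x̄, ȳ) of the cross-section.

vertical leg: A = 30 × 160 = 4800.00, centroid at (15.00, 80.00).
horizontal leg: A = 90 × 32 = 2880.00, centroid at (75.00, 16.00).
gusset: A = ½·36·68 = 1224.00, centroid at (42.00, 54.67).
ΣA = 8904.00 mm², ΣAx̄ = 339408.00 mm³, ΣAȳ = 496992.00 mm³.
x̄ = 339408.00/8904.00 = 38.12 mm; ȳ = 496992.00/8904.00 = 55.82 mm.

x̄ = 38.12 mm, ȳ = 55.82 mm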